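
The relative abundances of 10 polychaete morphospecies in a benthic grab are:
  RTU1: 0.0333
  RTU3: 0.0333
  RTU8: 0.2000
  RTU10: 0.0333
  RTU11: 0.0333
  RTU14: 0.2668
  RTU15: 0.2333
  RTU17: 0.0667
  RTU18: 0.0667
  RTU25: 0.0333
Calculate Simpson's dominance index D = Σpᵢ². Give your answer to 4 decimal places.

0.1801

D = 0.0333² + 0.0333² + 0.2² + 0.0333² + 0.0333² + 0.2668² + 0.2333² + 0.0667² + 0.0667² + 0.0333² = 0.001109 + 0.001109 + 0.040000 + 0.001109 + 0.001109 + 0.071182 + 0.054429 + 0.004449 + 0.004449 + 0.001109 = 0.180053 (working shown to 6 dp, full precision carried).
To 4 decimal places, D = 0.1801.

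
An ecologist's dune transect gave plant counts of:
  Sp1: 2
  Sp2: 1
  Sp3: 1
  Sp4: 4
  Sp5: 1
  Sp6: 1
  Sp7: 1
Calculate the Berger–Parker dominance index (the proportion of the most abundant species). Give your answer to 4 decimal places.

Total N = 2+1+1+4+1+1+1 = 11, so the proportions are 0.181818, 0.090909, 0.090909, 0.363636, 0.090909, 0.090909, 0.090909 (working shown to 6 dp, full precision carried).
The largest proportion is 0.363636, i.e. d = 0.3636 to 4 decimal places.

0.3636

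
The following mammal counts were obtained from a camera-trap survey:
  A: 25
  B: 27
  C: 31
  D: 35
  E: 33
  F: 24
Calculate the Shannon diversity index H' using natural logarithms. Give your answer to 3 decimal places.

Total N = 25+27+31+35+33+24 = 175, so the proportions are 0.14286, 0.15429, 0.17714, 0.2, 0.18857, 0.13714 (working shown to 5 dp, full precision carried).
Each pᵢ ln pᵢ term: 0.14286×(-1.94591)=-0.27799, 0.15429×(-1.86895)=-0.28835, 0.17714×(-1.73080)=-0.30660, 0.2×(-1.60944)=-0.32189, 0.18857×(-1.66828)=-0.31459, 0.13714×(-1.98673)=-0.27247.
Sum = -1.78188, so H' = 1.782.

1.782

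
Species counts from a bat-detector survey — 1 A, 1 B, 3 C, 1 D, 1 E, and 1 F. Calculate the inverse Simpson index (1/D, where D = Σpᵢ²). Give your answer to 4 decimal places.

Total N = 1+1+3+1+1+1 = 8, so the proportions are 0.125, 0.125, 0.375, 0.125, 0.125, 0.125 (working shown to 8 dp, full precision carried).
D = 0.125² + 0.125² + 0.375² + 0.125² + 0.125² + 0.125² = 0.01562500 + 0.01562500 + 0.14062500 + 0.01562500 + 0.01562500 + 0.01562500 = 0.21875000.
So 1/D = 4.571429, i.e. 4.5714 to 4 decimal places.

4.5714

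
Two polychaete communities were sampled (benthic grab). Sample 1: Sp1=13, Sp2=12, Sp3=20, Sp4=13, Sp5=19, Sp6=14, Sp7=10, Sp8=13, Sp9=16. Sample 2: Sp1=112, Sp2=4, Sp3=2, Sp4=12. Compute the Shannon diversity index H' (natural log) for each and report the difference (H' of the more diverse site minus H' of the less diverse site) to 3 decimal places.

1.655

Sample 1: N=130, proportions 0.1, 0.09231, 0.15385, 0.1, 0.14615, 0.10769, 0.07692, 0.1, 0.12308, giving H' = 2.17488 (working shown to 5 dp, full precision carried).
Sample 2: N=130, proportions 0.86154, 0.03077, 0.01538, 0.09231, giving H' = 0.51967.
Difference = |2.17488 − 0.51967| = 1.65521, i.e. 1.655 to 3 decimal places.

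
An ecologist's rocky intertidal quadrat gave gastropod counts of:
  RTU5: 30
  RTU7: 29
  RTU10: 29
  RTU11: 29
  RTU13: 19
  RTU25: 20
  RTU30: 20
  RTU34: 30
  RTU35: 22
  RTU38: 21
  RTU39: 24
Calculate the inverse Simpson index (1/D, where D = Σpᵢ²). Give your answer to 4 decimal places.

10.6699

Total N = 30+29+29+29+19+20+20+30+22+21+24 = 273, so the proportions are 0.10989011, 0.106227106, 0.106227106, 0.106227106, 0.06959707, 0.073260073, 0.073260073, 0.10989011, 0.080586081, 0.076923077, 0.087912088 (working shown to 9 dp, full precision carried).
D = 0.10989011² + 0.106227106² + 0.106227106² + 0.106227106² + 0.06959707² + 0.073260073² + 0.073260073² + 0.10989011² + 0.080586081² + 0.076923077² + 0.087912088² = 0.012075836 + 0.011284198 + 0.011284198 + 0.011284198 + 0.004843752 + 0.005367038 + 0.005367038 + 0.012075836 + 0.006494116 + 0.005917160 + 0.007728535 = 0.093721907.
So 1/D = 10.669864, i.e. 10.6699 to 4 decimal places.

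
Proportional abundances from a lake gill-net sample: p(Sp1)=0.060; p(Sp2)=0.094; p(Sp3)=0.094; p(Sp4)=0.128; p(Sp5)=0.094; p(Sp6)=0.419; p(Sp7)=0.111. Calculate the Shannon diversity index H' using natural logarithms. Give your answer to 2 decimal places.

Each pᵢ ln pᵢ term (working shown to 4 dp, full precision carried): 0.06×(-2.8134)=-0.1688, 0.094×(-2.3645)=-0.2223, 0.094×(-2.3645)=-0.2223, 0.128×(-2.0557)=-0.2631, 0.094×(-2.3645)=-0.2223, 0.419×(-0.8699)=-0.3645, 0.111×(-2.1982)=-0.2440.
Sum = -1.7072, so H' = 1.71.

1.71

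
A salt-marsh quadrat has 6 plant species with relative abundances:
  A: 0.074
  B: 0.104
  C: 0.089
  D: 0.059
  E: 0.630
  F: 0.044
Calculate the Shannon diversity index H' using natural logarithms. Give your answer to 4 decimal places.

1.2389

Each pᵢ ln pᵢ term (working shown to 6 dp, full precision carried): 0.074×(-2.603690)=-0.192673, 0.104×(-2.263364)=-0.235390, 0.089×(-2.419119)=-0.215302, 0.059×(-2.830218)=-0.166983, 0.63×(-0.462035)=-0.291082, 0.044×(-3.123566)=-0.137437.
Sum = -1.238867, so H' = 1.2389.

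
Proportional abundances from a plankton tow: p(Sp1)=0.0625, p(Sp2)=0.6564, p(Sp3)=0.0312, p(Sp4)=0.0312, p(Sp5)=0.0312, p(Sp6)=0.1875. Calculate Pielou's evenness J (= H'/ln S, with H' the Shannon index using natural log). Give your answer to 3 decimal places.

H' = −Σ pᵢ ln pᵢ = −((-0.17329) + (-0.27633) + (-0.10818) + (-0.10818) + (-0.10818) + (-0.31387)) = 1.08803 (working shown to 5 dp, full precision carried).
With S = 6 species, ln S = 1.79176, so J = 1.08803/1.79176 = 0.60724, i.e. 0.607 to 3 decimal places.

0.607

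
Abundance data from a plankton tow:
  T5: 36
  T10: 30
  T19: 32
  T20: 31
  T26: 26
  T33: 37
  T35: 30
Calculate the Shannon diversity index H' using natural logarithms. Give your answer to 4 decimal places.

Total N = 36+30+32+31+26+37+30 = 222, so the proportions are 0.162162, 0.135135, 0.144144, 0.13964, 0.117117, 0.166667, 0.135135 (working shown to 6 dp, full precision carried).
Each pᵢ ln pᵢ term: 0.162162×(-1.819158)=-0.294999, 0.135135×(-2.001480)=-0.270470, 0.144144×(-1.936941)=-0.279199, 0.13964×(-1.968690)=-0.274907, 0.117117×(-2.144581)=-0.251167, 0.166667×(-1.791759)=-0.298627, 0.135135×(-2.001480)=-0.270470.
Sum = -1.939839, so H' = 1.9398.

1.9398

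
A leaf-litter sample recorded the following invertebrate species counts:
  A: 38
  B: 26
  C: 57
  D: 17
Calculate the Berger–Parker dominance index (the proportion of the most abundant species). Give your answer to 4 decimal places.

0.4130

Total N = 38+26+57+17 = 138, so the proportions are 0.275362, 0.188406, 0.413043, 0.123188 (working shown to 6 dp, full precision carried).
The largest proportion is 0.413043, i.e. d = 0.4130 to 4 decimal places.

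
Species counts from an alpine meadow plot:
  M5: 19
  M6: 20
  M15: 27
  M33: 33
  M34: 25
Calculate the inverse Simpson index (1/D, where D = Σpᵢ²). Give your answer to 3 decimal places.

4.799

Total N = 19+20+27+33+25 = 124, so the proportions are 0.1532258, 0.1612903, 0.2177419, 0.266129, 0.2016129 (working shown to 7 dp, full precision carried).
D = 0.1532258² + 0.1612903² + 0.2177419² + 0.266129² + 0.2016129² = 0.0234781 + 0.0260146 + 0.0474116 + 0.0708247 + 0.0406478 = 0.2083767.
So 1/D = 4.79900, i.e. 4.799 to 3 decimal places.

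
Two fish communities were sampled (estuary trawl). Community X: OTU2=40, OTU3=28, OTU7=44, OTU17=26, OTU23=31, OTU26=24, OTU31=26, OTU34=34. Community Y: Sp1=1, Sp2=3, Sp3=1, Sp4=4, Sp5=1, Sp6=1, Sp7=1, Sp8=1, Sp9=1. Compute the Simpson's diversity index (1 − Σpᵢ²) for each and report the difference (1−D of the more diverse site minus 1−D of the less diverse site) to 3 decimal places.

0.033

Community X: N=253, proportions 0.1581028, 0.1106719, 0.173913, 0.1027668, 0.1225296, 0.0948617, 0.1027668, 0.1343874, giving 1−D = 0.8693153 (working shown to 7 dp, full precision carried).
Community Y: N=14, proportions 0.0714286, 0.2142857, 0.0714286, 0.2857143, 0.0714286, 0.0714286, 0.0714286, 0.0714286, 0.0714286, giving 1−D = 0.8367347.
Difference = |0.8693153 − 0.8367347| = 0.0325806, i.e. 0.033 to 3 decimal places.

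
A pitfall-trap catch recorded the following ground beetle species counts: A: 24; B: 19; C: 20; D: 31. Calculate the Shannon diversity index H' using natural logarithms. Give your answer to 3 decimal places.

Total N = 24+19+20+31 = 94, so the proportions are 0.25532, 0.20213, 0.21277, 0.32979 (working shown to 5 dp, full precision carried).
Each pᵢ ln pᵢ term: 0.25532×(-1.36524)=-0.34857, 0.20213×(-1.59886)=-0.32317, 0.21277×(-1.54756)=-0.32927, 0.32979×(-1.10931)=-0.36584.
Sum = -1.36685, so H' = 1.367.

1.367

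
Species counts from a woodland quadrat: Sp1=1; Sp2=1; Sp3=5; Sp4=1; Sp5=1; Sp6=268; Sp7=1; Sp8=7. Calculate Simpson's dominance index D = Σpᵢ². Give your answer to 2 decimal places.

Total N = 1+1+5+1+1+268+1+7 = 285, so the proportions are 0.0035, 0.0035, 0.0175, 0.0035, 0.0035, 0.9404, 0.0035, 0.0246 (working shown to 4 dp, full precision carried).
D = 0.0035² + 0.0035² + 0.0175² + 0.0035² + 0.0035² + 0.9404² + 0.0035² + 0.0246² = 0.0000 + 0.0000 + 0.0003 + 0.0000 + 0.0000 + 0.8843 + 0.0000 + 0.0006 = 0.8852.
To 2 decimal places, D = 0.89.

0.89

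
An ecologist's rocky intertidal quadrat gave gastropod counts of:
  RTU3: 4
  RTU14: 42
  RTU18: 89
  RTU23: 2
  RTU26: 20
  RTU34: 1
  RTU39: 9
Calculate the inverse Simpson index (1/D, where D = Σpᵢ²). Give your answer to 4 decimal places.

2.7377

Total N = 4+42+89+2+20+1+9 = 167, so the proportions are 0.0239521, 0.251497, 0.5329341, 0.011976, 0.1197605, 0.005988, 0.0538922 (working shown to 7 dp, full precision carried).
D = 0.0239521² + 0.251497² + 0.5329341² + 0.011976² + 0.1197605² + 0.005988² + 0.0538922² = 0.0005737 + 0.0632507 + 0.2840188 + 0.0001434 + 0.0143426 + 0.0000359 + 0.0029044 = 0.3652695.
So 1/D = 2.737705, i.e. 2.7377 to 4 decimal places.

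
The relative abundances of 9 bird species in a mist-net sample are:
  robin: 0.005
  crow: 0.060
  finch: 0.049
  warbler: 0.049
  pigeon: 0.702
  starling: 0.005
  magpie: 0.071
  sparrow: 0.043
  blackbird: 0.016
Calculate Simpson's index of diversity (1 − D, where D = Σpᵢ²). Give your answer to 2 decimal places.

0.49

D = 0.005² + 0.06² + 0.049² + 0.049² + 0.702² + 0.005² + 0.071² + 0.043² + 0.016² = 0.0000 + 0.0036 + 0.0024 + 0.0024 + 0.4928 + 0.0000 + 0.0050 + 0.0018 + 0.0003 = 0.5084 (working shown to 4 dp, full precision carried).
So 1 − D = 0.4916, i.e. 0.49 to 2 decimal places.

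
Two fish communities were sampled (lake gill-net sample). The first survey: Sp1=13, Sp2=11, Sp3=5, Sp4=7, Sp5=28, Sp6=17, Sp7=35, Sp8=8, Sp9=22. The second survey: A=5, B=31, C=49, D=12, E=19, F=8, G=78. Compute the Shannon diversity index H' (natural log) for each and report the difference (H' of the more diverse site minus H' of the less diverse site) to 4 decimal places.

The first survey: N=146, proportions 0.089041, 0.075342, 0.034247, 0.047945, 0.191781, 0.116438, 0.239726, 0.054795, 0.150685, giving H' = 2.025170 (working shown to 6 dp, full precision carried).
The second survey: N=202, proportions 0.024752, 0.153465, 0.242574, 0.059406, 0.094059, 0.039604, 0.386139, giving H' = 1.608159.
Difference = |2.025170 − 1.608159| = 0.417011, i.e. 0.4170 to 4 decimal places.

0.4170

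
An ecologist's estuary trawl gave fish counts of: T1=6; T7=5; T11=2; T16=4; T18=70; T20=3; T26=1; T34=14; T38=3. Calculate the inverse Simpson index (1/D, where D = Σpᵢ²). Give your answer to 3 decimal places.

2.245

Total N = 6+5+2+4+70+3+1+14+3 = 108, so the proportions are 0.055556, 0.046296, 0.018519, 0.037037, 0.648148, 0.027778, 0.009259, 0.12963, 0.027778 (working shown to 6 dp, full precision carried).
D = 0.055556² + 0.046296² + 0.018519² + 0.037037² + 0.648148² + 0.027778² + 0.009259² + 0.12963² + 0.027778² = 0.003086 + 0.002143 + 0.000343 + 0.001372 + 0.420096 + 0.000772 + 0.000086 + 0.016804 + 0.000772 = 0.445473.
So 1/D = 2.24480, i.e. 2.245 to 3 decimal places.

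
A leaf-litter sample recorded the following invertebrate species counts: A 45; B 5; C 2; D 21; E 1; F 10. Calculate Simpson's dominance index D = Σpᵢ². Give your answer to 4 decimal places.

Total N = 45+5+2+21+1+10 = 84, so the proportions are 0.535714, 0.059524, 0.02381, 0.25, 0.011905, 0.119048 (working shown to 6 dp, full precision carried).
D = 0.535714² + 0.059524² + 0.02381² + 0.25² + 0.011905² + 0.119048² = 0.286990 + 0.003543 + 0.000567 + 0.062500 + 0.000142 + 0.014172 = 0.367914.
To 4 decimal places, D = 0.3679.

0.3679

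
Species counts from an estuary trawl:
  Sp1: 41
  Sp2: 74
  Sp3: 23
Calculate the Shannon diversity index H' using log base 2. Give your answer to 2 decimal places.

1.43

Total N = 41+74+23 = 138, so the proportions are 0.2971, 0.5362, 0.1667 (working shown to 4 dp, full precision carried).
Each pᵢ log₂ pᵢ term: 0.2971×(-1.7510)=-0.5202, 0.5362×(-0.8991)=-0.4821, 0.1667×(-2.5850)=-0.4308.
Sum = -1.4332, so H' = 1.43.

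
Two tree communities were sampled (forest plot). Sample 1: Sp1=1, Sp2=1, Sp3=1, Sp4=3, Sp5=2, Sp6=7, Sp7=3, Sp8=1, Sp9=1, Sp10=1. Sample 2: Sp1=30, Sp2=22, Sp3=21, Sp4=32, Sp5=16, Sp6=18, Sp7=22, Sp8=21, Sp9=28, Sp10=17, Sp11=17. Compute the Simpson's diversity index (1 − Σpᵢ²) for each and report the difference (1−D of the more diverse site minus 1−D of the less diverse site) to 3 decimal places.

0.079

Sample 1: N=21, proportions 0.04762, 0.04762, 0.04762, 0.14286, 0.09524, 0.33333, 0.14286, 0.04762, 0.04762, 0.04762, giving 1−D = 0.82540 (working shown to 5 dp, full precision carried).
Sample 2: N=244, proportions 0.12295, 0.09016, 0.08607, 0.13115, 0.06557, 0.07377, 0.09016, 0.08607, 0.11475, 0.06967, 0.06967, giving 1−D = 0.90399.
Difference = |0.82540 − 0.90399| = 0.07859, i.e. 0.079 to 3 decimal places.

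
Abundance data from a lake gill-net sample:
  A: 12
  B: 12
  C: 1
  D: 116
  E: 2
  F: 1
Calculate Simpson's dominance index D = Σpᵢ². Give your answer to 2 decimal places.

Total N = 12+12+1+116+2+1 = 144, so the proportions are 0.0833, 0.0833, 0.0069, 0.8056, 0.0139, 0.0069 (working shown to 4 dp, full precision carried).
D = 0.0833² + 0.0833² + 0.0069² + 0.8056² + 0.0139² + 0.0069² = 0.0069 + 0.0069 + 0.0000 + 0.6489 + 0.0002 + 0.0000 = 0.6631.
To 2 decimal places, D = 0.66.

0.66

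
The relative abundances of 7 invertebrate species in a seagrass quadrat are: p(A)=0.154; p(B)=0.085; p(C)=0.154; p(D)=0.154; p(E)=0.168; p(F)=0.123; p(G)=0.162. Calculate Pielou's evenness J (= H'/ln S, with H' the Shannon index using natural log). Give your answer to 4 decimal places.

0.9898

H' = −Σ pᵢ ln pᵢ = −((-0.288104) + (-0.209534) + (-0.288104) + (-0.288104) + (-0.299677) + (-0.257755) + (-0.294866)) = 1.926143 (working shown to 6 dp, full precision carried).
With S = 7 species, ln S = 1.945910, so J = 1.926143/1.945910 = 0.989841, i.e. 0.9898 to 4 decimal places.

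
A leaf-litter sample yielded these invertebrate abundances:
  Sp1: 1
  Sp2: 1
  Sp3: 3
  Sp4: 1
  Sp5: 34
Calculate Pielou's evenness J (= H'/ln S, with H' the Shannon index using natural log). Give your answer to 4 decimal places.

0.3784

Total N = 1+1+3+1+34 = 40, so the proportions are 0.025, 0.025, 0.075, 0.025, 0.85 (working shown to 6 dp, full precision carried).
H' = −Σ pᵢ ln pᵢ = −((-0.092222) + (-0.092222) + (-0.194270) + (-0.092222) + (-0.138141)) = 0.609077.
With S = 5 species, ln S = 1.609438, so J = 0.609077/1.609438 = 0.378441, i.e. 0.3784 to 4 decimal places.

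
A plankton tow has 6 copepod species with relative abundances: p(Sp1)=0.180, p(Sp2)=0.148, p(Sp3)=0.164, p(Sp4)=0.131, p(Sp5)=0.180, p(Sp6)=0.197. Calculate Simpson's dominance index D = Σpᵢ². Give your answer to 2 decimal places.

D = 0.18² + 0.148² + 0.164² + 0.131² + 0.18² + 0.197² = 0.0324 + 0.0219 + 0.0269 + 0.0172 + 0.0324 + 0.0388 = 0.1696 (working shown to 4 dp, full precision carried).
To 2 decimal places, D = 0.17.

0.17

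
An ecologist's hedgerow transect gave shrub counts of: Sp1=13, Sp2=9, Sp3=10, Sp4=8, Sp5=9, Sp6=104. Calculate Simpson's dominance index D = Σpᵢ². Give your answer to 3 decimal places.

Total N = 13+9+10+8+9+104 = 153, so the proportions are 0.08497, 0.05882, 0.06536, 0.05229, 0.05882, 0.67974 (working shown to 5 dp, full precision carried).
D = 0.08497² + 0.05882² + 0.06536² + 0.05229² + 0.05882² + 0.67974² = 0.00722 + 0.00346 + 0.00427 + 0.00273 + 0.00346 + 0.46204 = 0.48319.
To 3 decimal places, D = 0.483.

0.483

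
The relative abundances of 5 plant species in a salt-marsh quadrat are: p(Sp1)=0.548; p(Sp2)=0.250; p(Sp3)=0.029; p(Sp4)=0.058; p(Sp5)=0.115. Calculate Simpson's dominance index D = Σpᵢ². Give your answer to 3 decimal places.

D = 0.548² + 0.25² + 0.029² + 0.058² + 0.115² = 0.30030 + 0.06250 + 0.00084 + 0.00336 + 0.01323 = 0.38023 (working shown to 5 dp, full precision carried).
To 3 decimal places, D = 0.380.

0.380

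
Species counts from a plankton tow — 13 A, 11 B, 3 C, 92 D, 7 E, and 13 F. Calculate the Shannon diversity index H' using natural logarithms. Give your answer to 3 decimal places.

Total N = 13+11+3+92+7+13 = 139, so the proportions are 0.09353, 0.07914, 0.02158, 0.66187, 0.05036, 0.09353 (working shown to 5 dp, full precision carried).
Each pᵢ ln pᵢ term: 0.09353×(-2.36952)=-0.22161, 0.07914×(-2.53658)=-0.20074, 0.02158×(-3.83586)=-0.08279, 0.66187×(-0.41269)=-0.27314, 0.05036×(-2.98856)=-0.15050, 0.09353×(-2.36952)=-0.22161.
Sum = -1.15039, so H' = 1.150.

1.150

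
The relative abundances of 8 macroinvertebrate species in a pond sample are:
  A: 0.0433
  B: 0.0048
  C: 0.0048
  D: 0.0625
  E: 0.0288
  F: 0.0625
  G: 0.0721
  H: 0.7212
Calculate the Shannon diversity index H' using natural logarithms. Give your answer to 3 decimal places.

1.061

Each pᵢ ln pᵢ term (working shown to 5 dp, full precision carried): 0.0433×(-3.13960)=-0.13594, 0.0048×(-5.33914)=-0.02563, 0.0048×(-5.33914)=-0.02563, 0.0625×(-2.77259)=-0.17329, 0.0288×(-3.54738)=-0.10216, 0.0625×(-2.77259)=-0.17329, 0.0721×(-2.62970)=-0.18960, 0.7212×(-0.32684)=-0.23572.
Sum = -1.06126, so H' = 1.061.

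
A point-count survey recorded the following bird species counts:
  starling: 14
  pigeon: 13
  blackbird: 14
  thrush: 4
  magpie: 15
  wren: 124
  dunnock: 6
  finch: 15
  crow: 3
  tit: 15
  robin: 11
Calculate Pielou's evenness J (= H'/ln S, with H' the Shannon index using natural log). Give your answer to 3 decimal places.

0.720

Total N = 14+13+14+4+15+124+6+15+3+15+11 = 234, so the proportions are 0.05983, 0.05556, 0.05983, 0.01709, 0.0641, 0.52991, 0.02564, 0.0641, 0.01282, 0.0641, 0.04701 (working shown to 5 dp, full precision carried).
H' = −Σ pᵢ ln pᵢ = −((-0.16849) + (-0.16058) + (-0.16849) + (-0.06956) + (-0.17611) + (-0.33652) + (-0.09394) + (-0.17611) + (-0.05586) + (-0.17611) + (-0.14373)) = 1.72548.
With S = 11 species, ln S = 2.39790, so J = 1.72548/2.39790 = 0.71958, i.e. 0.720 to 3 decimal places.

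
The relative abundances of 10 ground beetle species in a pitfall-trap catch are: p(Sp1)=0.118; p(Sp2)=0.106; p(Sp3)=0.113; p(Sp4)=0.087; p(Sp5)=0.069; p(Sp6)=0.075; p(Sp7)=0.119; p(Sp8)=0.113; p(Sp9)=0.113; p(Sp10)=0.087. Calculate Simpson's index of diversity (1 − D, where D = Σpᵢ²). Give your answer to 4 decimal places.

0.8968

D = 0.118² + 0.106² + 0.113² + 0.087² + 0.069² + 0.075² + 0.119² + 0.113² + 0.113² + 0.087² = 0.013924 + 0.011236 + 0.012769 + 0.007569 + 0.004761 + 0.005625 + 0.014161 + 0.012769 + 0.012769 + 0.007569 = 0.103152 (working shown to 6 dp, full precision carried).
So 1 − D = 0.896848, i.e. 0.8968 to 4 decimal places.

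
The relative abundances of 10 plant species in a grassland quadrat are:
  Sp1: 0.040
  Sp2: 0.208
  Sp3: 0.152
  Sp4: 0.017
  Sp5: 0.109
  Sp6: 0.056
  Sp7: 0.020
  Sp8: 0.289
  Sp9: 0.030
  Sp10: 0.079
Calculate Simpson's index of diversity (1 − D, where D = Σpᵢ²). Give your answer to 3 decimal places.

D = 0.04² + 0.208² + 0.152² + 0.017² + 0.109² + 0.056² + 0.02² + 0.289² + 0.03² + 0.079² = 0.00160 + 0.04326 + 0.02310 + 0.00029 + 0.01188 + 0.00314 + 0.00040 + 0.08352 + 0.00090 + 0.00624 = 0.17434 (working shown to 5 dp, full precision carried).
So 1 − D = 0.82566, i.e. 0.826 to 3 decimal places.

0.826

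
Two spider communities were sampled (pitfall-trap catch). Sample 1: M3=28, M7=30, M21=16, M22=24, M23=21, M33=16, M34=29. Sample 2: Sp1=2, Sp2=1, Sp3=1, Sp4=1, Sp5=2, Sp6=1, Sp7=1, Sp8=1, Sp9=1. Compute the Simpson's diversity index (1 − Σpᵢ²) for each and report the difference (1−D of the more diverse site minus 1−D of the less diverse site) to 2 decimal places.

0.03

Sample 1: N=164, proportions 0.17073, 0.18293, 0.09756, 0.14634, 0.12805, 0.09756, 0.17683, giving 1−D = 0.84927 (working shown to 5 dp, full precision carried).
Sample 2: N=11, proportions 0.18182, 0.09091, 0.09091, 0.09091, 0.18182, 0.09091, 0.09091, 0.09091, 0.09091, giving 1−D = 0.87603.
Difference = |0.84927 − 0.87603| = 0.02676, i.e. 0.03 to 2 decimal places.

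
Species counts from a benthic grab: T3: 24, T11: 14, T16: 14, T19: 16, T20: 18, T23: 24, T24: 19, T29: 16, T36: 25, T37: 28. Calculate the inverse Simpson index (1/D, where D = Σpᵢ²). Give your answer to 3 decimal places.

9.447

Total N = 24+14+14+16+18+24+19+16+25+28 = 198, so the proportions are 0.1212121, 0.0707071, 0.0707071, 0.0808081, 0.0909091, 0.1212121, 0.0959596, 0.0808081, 0.1262626, 0.1414141 (working shown to 7 dp, full precision carried).
D = 0.1212121² + 0.0707071² + 0.0707071² + 0.0808081² + 0.0909091² + 0.1212121² + 0.0959596² + 0.0808081² + 0.1262626² + 0.1414141² = 0.0146924 + 0.0049995 + 0.0049995 + 0.0065299 + 0.0082645 + 0.0146924 + 0.0092082 + 0.0065299 + 0.0159423 + 0.0199980 = 0.1058565.
So 1/D = 9.44675, i.e. 9.447 to 3 decimal places.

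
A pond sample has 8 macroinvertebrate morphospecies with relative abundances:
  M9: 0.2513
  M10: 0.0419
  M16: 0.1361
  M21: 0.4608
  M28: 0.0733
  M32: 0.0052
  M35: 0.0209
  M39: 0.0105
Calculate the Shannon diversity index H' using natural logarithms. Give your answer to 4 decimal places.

Each pᵢ ln pᵢ term (working shown to 6 dp, full precision carried): 0.2513×(-1.381108)=-0.347072, 0.0419×(-3.172469)=-0.132926, 0.1361×(-1.994365)=-0.271433, 0.4608×(-0.774791)=-0.357024, 0.0733×(-2.613195)=-0.191547, 0.0052×(-5.259097)=-0.027347, 0.0209×(-3.868006)=-0.080841, 0.0105×(-4.556380)=-0.047842.
Sum = -1.456034, so H' = 1.4560.

1.4560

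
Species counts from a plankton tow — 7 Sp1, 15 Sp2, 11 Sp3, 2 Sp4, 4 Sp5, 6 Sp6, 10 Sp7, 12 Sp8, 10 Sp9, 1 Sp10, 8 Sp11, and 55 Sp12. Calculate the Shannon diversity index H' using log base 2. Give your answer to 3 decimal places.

Total N = 7+15+11+2+4+6+10+12+10+1+8+55 = 141, so the proportions are 0.04965, 0.10638, 0.07801, 0.01418, 0.02837, 0.04255, 0.07092, 0.08511, 0.07092, 0.00709, 0.05674, 0.39007 (working shown to 5 dp, full precision carried).
Each pᵢ log₂ pᵢ term: 0.04965×(-4.33220)=-0.21507, 0.10638×(-3.23266)=-0.34390, 0.07801×(-3.68012)=-0.28710, 0.01418×(-6.13955)=-0.08709, 0.02837×(-5.13955)=-0.14580, 0.04255×(-4.55459)=-0.19381, 0.07092×(-3.81762)=-0.27075, 0.08511×(-3.55459)=-0.30252, 0.07092×(-3.81762)=-0.27075, 0.00709×(-7.13955)=-0.05064, 0.05674×(-4.13955)=-0.23487, 0.39007×(-1.35819)=-0.52979.
Sum = -2.93210, so H' = 2.932.

2.932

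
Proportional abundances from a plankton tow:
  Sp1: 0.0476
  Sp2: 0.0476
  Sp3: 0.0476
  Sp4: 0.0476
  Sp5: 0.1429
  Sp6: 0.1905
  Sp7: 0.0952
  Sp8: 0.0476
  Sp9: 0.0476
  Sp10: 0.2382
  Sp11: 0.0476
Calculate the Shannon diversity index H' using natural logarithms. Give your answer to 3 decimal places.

2.174

Each pᵢ ln pᵢ term (working shown to 5 dp, full precision carried): 0.0476×(-3.04492)=-0.14494, 0.0476×(-3.04492)=-0.14494, 0.0476×(-3.04492)=-0.14494, 0.0476×(-3.04492)=-0.14494, 0.1429×(-1.94561)=-0.27803, 0.1905×(-1.65810)=-0.31587, 0.0952×(-2.35178)=-0.22389, 0.0476×(-3.04492)=-0.14494, 0.0476×(-3.04492)=-0.14494, 0.2382×(-1.43464)=-0.34173, 0.0476×(-3.04492)=-0.14494.
Sum = -2.17409, so H' = 2.174.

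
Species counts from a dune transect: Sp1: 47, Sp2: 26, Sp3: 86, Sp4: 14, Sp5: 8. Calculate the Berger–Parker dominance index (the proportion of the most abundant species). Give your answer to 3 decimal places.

Total N = 47+26+86+14+8 = 181, so the proportions are 0.25967, 0.14365, 0.47514, 0.07735, 0.0442 (working shown to 5 dp, full precision carried).
The largest proportion is 0.47514, i.e. d = 0.475 to 3 decimal places.

0.475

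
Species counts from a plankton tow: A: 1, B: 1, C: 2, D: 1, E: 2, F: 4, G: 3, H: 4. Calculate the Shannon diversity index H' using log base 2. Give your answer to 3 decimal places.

Total N = 1+1+2+1+2+4+3+4 = 18, so the proportions are 0.05556, 0.05556, 0.11111, 0.05556, 0.11111, 0.22222, 0.16667, 0.22222 (working shown to 5 dp, full precision carried).
Each pᵢ log₂ pᵢ term: 0.05556×(-4.16993)=-0.23166, 0.05556×(-4.16993)=-0.23166, 0.11111×(-3.16993)=-0.35221, 0.05556×(-4.16993)=-0.23166, 0.11111×(-3.16993)=-0.35221, 0.22222×(-2.16993)=-0.48221, 0.16667×(-2.58496)=-0.43083, 0.22222×(-2.16993)=-0.48221.
Sum = -2.79465, so H' = 2.795.

2.795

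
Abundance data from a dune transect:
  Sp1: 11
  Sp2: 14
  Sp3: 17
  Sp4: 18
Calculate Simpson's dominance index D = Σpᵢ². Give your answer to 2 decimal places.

0.26

Total N = 11+14+17+18 = 60, so the proportions are 0.1833, 0.2333, 0.2833, 0.3 (working shown to 4 dp, full precision carried).
D = 0.1833² + 0.2333² + 0.2833² + 0.3² = 0.0336 + 0.0544 + 0.0803 + 0.0900 = 0.2583.
To 2 decimal places, D = 0.26.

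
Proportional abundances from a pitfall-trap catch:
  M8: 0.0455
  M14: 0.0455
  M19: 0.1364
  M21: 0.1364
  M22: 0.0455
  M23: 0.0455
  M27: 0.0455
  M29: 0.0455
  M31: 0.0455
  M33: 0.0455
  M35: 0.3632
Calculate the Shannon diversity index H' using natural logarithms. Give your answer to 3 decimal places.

2.036

Each pᵢ ln pᵢ term (working shown to 5 dp, full precision carried): 0.0455×(-3.09004)=-0.14060, 0.0455×(-3.09004)=-0.14060, 0.1364×(-1.99216)=-0.27173, 0.1364×(-1.99216)=-0.27173, 0.0455×(-3.09004)=-0.14060, 0.0455×(-3.09004)=-0.14060, 0.0455×(-3.09004)=-0.14060, 0.0455×(-3.09004)=-0.14060, 0.0455×(-3.09004)=-0.14060, 0.0455×(-3.09004)=-0.14060, 0.3632×(-1.01280)=-0.36785.
Sum = -2.03609, so H' = 2.036.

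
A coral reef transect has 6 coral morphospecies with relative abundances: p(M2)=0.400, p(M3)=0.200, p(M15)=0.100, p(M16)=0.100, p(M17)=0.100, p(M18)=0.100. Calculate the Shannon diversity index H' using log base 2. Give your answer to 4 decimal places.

2.3219

Each pᵢ log₂ pᵢ term (working shown to 6 dp, full precision carried): 0.4×(-1.321928)=-0.528771, 0.2×(-2.321928)=-0.464386, 0.1×(-3.321928)=-0.332193, 0.1×(-3.321928)=-0.332193, 0.1×(-3.321928)=-0.332193, 0.1×(-3.321928)=-0.332193.
Sum = -2.321928, so H' = 2.3219.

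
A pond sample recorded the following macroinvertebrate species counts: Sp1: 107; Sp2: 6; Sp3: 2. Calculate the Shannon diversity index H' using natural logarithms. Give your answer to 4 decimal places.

0.2916

Total N = 107+6+2 = 115, so the proportions are 0.930435, 0.052174, 0.017391 (working shown to 6 dp, full precision carried).
Each pᵢ ln pᵢ term: 0.930435×(-0.072103)=-0.067087, 0.052174×(-2.953173)=-0.154079, 0.017391×(-4.051785)=-0.070466.
Sum = -0.291632, so H' = 0.2916.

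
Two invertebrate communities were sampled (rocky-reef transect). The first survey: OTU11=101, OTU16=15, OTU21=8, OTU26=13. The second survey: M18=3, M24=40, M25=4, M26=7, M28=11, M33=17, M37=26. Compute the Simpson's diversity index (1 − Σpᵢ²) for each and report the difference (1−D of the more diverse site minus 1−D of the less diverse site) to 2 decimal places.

The first survey: N=137, proportions 0.7372, 0.1095, 0.0584, 0.0949, giving 1−D = 0.4321 (working shown to 4 dp, full precision carried).
The second survey: N=108, proportions 0.0278, 0.3704, 0.037, 0.0648, 0.1019, 0.1574, 0.2407, giving 1−D = 0.7634.
Difference = |0.4321 − 0.7634| = 0.3313, i.e. 0.33 to 2 decimal places.

0.33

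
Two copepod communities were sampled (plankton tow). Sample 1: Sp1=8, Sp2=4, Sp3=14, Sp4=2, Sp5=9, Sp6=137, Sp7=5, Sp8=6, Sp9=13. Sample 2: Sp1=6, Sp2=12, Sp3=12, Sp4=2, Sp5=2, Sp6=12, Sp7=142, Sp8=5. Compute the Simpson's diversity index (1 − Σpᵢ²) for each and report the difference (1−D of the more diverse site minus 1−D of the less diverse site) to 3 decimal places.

0.061

Sample 1: N=198, proportions 0.0404, 0.0202, 0.07071, 0.0101, 0.04545, 0.69192, 0.02525, 0.0303, 0.06566, giving 1−D = 0.50617 (working shown to 5 dp, full precision carried).
Sample 2: N=193, proportions 0.03109, 0.06218, 0.06218, 0.01036, 0.01036, 0.06218, 0.73575, 0.02591, giving 1−D = 0.44522.
Difference = |0.50617 − 0.44522| = 0.06095, i.e. 0.061 to 3 decimal places.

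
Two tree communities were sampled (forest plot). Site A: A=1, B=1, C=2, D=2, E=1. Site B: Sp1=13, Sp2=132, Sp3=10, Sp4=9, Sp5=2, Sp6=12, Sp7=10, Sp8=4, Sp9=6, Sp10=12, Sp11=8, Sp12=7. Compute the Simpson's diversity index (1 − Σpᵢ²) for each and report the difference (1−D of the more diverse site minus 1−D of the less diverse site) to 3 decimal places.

0.138

Site A: N=7, proportions 0.14286, 0.14286, 0.28571, 0.28571, 0.14286, giving 1−D = 0.77551 (working shown to 5 dp, full precision carried).
Site B: N=225, proportions 0.05778, 0.58667, 0.04444, 0.04, 0.00889, 0.05333, 0.04444, 0.01778, 0.02667, 0.05333, 0.03556, 0.03111, giving 1−D = 0.63791.
Difference = |0.77551 − 0.63791| = 0.13760, i.e. 0.138 to 3 decimal places.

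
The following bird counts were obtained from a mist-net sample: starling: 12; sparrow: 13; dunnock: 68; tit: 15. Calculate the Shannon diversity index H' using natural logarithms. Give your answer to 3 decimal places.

1.064

Total N = 12+13+68+15 = 108, so the proportions are 0.11111, 0.12037, 0.62963, 0.13889 (working shown to 5 dp, full precision carried).
Each pᵢ ln pᵢ term: 0.11111×(-2.19722)=-0.24414, 0.12037×(-2.11718)=-0.25485, 0.62963×(-0.46262)=-0.29128, 0.13889×(-1.97408)=-0.27418.
Sum = -1.06444, so H' = 1.064.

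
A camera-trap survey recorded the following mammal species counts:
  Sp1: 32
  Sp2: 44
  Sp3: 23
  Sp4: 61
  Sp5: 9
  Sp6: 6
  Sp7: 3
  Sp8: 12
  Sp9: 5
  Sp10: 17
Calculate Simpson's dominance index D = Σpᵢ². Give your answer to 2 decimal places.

0.17

Total N = 32+44+23+61+9+6+3+12+5+17 = 212, so the proportions are 0.1509, 0.2075, 0.1085, 0.2877, 0.0425, 0.0283, 0.0142, 0.0566, 0.0236, 0.0802 (working shown to 4 dp, full precision carried).
D = 0.1509² + 0.2075² + 0.1085² + 0.2877² + 0.0425² + 0.0283² + 0.0142² + 0.0566² + 0.0236² + 0.0802² = 0.0228 + 0.0431 + 0.0118 + 0.0828 + 0.0018 + 0.0008 + 0.0002 + 0.0032 + 0.0006 + 0.0064 = 0.1734.
To 2 decimal places, D = 0.17.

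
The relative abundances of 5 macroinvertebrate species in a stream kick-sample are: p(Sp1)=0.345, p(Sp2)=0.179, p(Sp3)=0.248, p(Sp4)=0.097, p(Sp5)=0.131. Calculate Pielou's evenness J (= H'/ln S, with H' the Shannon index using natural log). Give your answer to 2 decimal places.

H' = −Σ pᵢ ln pᵢ = −((-0.3672) + (-0.3079) + (-0.3458) + (-0.2263) + (-0.2663)) = 1.5135 (working shown to 4 dp, full precision carried).
With S = 5 species, ln S = 1.6094, so J = 1.5135/1.6094 = 0.9404, i.e. 0.94 to 2 decimal places.

0.94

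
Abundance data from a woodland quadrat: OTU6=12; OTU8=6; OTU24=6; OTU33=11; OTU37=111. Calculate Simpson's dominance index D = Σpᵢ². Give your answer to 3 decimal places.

0.594

Total N = 12+6+6+11+111 = 146, so the proportions are 0.08219, 0.0411, 0.0411, 0.07534, 0.76027 (working shown to 5 dp, full precision carried).
D = 0.08219² + 0.0411² + 0.0411² + 0.07534² + 0.76027² = 0.00676 + 0.00169 + 0.00169 + 0.00568 + 0.57802 = 0.59383.
To 3 decimal places, D = 0.594.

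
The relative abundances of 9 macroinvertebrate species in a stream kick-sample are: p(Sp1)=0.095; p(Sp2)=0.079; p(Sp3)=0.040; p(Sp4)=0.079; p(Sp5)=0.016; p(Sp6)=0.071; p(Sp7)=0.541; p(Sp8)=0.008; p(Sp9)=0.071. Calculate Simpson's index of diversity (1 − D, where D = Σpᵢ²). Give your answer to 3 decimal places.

0.674

D = 0.095² + 0.079² + 0.04² + 0.079² + 0.016² + 0.071² + 0.541² + 0.008² + 0.071² = 0.00903 + 0.00624 + 0.00160 + 0.00624 + 0.00026 + 0.00504 + 0.29268 + 0.00006 + 0.00504 = 0.32619 (working shown to 5 dp, full precision carried).
So 1 − D = 0.67381, i.e. 0.674 to 3 decimal places.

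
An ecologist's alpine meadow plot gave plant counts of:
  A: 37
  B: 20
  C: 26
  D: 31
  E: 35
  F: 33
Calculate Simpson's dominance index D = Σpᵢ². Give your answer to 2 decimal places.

Total N = 37+20+26+31+35+33 = 182, so the proportions are 0.2033, 0.1099, 0.1429, 0.1703, 0.1923, 0.1813 (working shown to 4 dp, full precision carried).
D = 0.2033² + 0.1099² + 0.1429² + 0.1703² + 0.1923² + 0.1813² = 0.0413 + 0.0121 + 0.0204 + 0.0290 + 0.0370 + 0.0329 = 0.1727.
To 2 decimal places, D = 0.17.

0.17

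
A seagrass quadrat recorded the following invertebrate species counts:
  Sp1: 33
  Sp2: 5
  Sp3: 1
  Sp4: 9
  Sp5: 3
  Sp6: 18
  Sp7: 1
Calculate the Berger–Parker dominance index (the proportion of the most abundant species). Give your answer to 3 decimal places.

Total N = 33+5+1+9+3+18+1 = 70, so the proportions are 0.47143, 0.07143, 0.01429, 0.12857, 0.04286, 0.25714, 0.01429 (working shown to 5 dp, full precision carried).
The largest proportion is 0.47143, i.e. d = 0.471 to 3 decimal places.

0.471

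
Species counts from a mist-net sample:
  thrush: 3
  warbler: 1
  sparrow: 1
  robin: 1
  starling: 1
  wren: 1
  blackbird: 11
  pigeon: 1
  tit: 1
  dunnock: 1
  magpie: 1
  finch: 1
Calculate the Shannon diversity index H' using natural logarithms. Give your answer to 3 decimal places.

Total N = 3+1+1+1+1+1+11+1+1+1+1+1 = 24, so the proportions are 0.125, 0.04167, 0.04167, 0.04167, 0.04167, 0.04167, 0.45833, 0.04167, 0.04167, 0.04167, 0.04167, 0.04167 (working shown to 5 dp, full precision carried).
Each pᵢ ln pᵢ term: 0.125×(-2.07944)=-0.25993, 0.04167×(-3.17805)=-0.13242, 0.04167×(-3.17805)=-0.13242, 0.04167×(-3.17805)=-0.13242, 0.04167×(-3.17805)=-0.13242, 0.04167×(-3.17805)=-0.13242, 0.45833×(-0.78016)=-0.35757, 0.04167×(-3.17805)=-0.13242, 0.04167×(-3.17805)=-0.13242, 0.04167×(-3.17805)=-0.13242, 0.04167×(-3.17805)=-0.13242, 0.04167×(-3.17805)=-0.13242.
Sum = -1.94169, so H' = 1.942.

1.942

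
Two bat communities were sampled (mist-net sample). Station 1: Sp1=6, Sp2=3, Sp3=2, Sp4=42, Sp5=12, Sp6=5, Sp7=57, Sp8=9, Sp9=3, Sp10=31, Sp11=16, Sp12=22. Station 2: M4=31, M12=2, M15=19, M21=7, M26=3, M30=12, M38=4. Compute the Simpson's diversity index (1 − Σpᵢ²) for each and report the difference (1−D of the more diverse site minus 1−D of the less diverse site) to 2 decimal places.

0.09

Station 1: N=208, proportions 0.0288, 0.0144, 0.0096, 0.2019, 0.0577, 0.024, 0.274, 0.0433, 0.0144, 0.149, 0.0769, 0.1058, giving 1−D = 0.8377 (working shown to 4 dp, full precision carried).
Station 2: N=78, proportions 0.3974, 0.0256, 0.2436, 0.0897, 0.0385, 0.1538, 0.0513, giving 1−D = 0.7462.
Difference = |0.8377 − 0.7462| = 0.0915, i.e. 0.09 to 2 decimal places.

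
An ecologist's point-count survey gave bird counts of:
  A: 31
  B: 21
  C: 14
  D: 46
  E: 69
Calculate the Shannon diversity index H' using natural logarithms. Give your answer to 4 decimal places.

Total N = 31+21+14+46+69 = 181, so the proportions are 0.171271, 0.116022, 0.077348, 0.254144, 0.381215 (working shown to 6 dp, full precision carried).
Each pᵢ ln pᵢ term: 0.171271×(-1.764510)=-0.302209, 0.116022×(-2.153975)=-0.249909, 0.077348×(-2.559440)=-0.197968, 0.254144×(-1.369856)=-0.348140, 0.381215×(-0.964391)=-0.367641.
Sum = -1.465866, so H' = 1.4659.

1.4659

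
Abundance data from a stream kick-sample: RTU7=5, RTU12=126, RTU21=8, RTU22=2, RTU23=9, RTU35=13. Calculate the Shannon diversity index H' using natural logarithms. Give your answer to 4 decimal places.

0.8695

Total N = 5+126+8+2+9+13 = 163, so the proportions are 0.030675, 0.773006, 0.04908, 0.01227, 0.055215, 0.079755 (working shown to 6 dp, full precision carried).
Each pᵢ ln pᵢ term: 0.030675×(-3.484312)=-0.106881, 0.773006×(-0.257468)=-0.199025, 0.04908×(-3.014309)=-0.147942, 0.01227×(-4.400603)=-0.053995, 0.055215×(-2.896526)=-0.159931, 0.079755×(-2.528801)=-0.201684.
Sum = -0.869456, so H' = 0.8695.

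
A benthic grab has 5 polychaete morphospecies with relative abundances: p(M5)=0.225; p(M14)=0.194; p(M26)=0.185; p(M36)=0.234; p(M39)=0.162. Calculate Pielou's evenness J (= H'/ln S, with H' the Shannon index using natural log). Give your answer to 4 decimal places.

0.9946

H' = −Σ pᵢ ln pᵢ = −((-0.335622) + (-0.318140) + (-0.312169) + (-0.339870) + (-0.294866)) = 1.600667 (working shown to 6 dp, full precision carried).
With S = 5 species, ln S = 1.609438, so J = 1.600667/1.609438 = 0.994550, i.e. 0.9946 to 4 decimal places.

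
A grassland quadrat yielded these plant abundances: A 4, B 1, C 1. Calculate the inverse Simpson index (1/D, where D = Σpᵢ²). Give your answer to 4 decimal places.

Total N = 4+1+1 = 6, so the proportions are 0.6666667, 0.1666667, 0.1666667 (working shown to 7 dp, full precision carried).
D = 0.6666667² + 0.1666667² + 0.1666667² = 0.4444444 + 0.0277778 + 0.0277778 = 0.5000000.
So 1/D = 2.000000, i.e. 2.0000 to 4 decimal places.

2.0000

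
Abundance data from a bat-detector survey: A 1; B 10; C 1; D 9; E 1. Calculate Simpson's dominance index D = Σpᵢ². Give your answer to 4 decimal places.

Total N = 1+10+1+9+1 = 22, so the proportions are 0.045455, 0.454545, 0.045455, 0.409091, 0.045455 (working shown to 6 dp, full precision carried).
D = 0.045455² + 0.454545² + 0.045455² + 0.409091² + 0.045455² = 0.002066 + 0.206612 + 0.002066 + 0.167355 + 0.002066 = 0.380165.
To 4 decimal places, D = 0.3802.

0.3802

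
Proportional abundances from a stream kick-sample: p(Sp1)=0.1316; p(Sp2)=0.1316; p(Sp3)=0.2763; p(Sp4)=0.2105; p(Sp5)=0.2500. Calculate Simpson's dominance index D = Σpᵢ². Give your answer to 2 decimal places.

0.22

D = 0.1316² + 0.1316² + 0.2763² + 0.2105² + 0.25² = 0.0173 + 0.0173 + 0.0763 + 0.0443 + 0.0625 = 0.2178 (working shown to 4 dp, full precision carried).
To 2 decimal places, D = 0.22.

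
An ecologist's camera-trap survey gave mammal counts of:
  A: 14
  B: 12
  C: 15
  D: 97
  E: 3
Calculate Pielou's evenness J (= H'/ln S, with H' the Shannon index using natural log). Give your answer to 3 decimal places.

0.632

Total N = 14+12+15+97+3 = 141, so the proportions are 0.09929, 0.08511, 0.10638, 0.68794, 0.02128 (working shown to 5 dp, full precision carried).
H' = −Σ pᵢ ln pᵢ = −((-0.22933) + (-0.20969) + (-0.23837) + (-0.25732) + (-0.08192)) = 1.01664.
With S = 5 species, ln S = 1.60944, so J = 1.01664/1.60944 = 0.63167, i.e. 0.632 to 3 decimal places.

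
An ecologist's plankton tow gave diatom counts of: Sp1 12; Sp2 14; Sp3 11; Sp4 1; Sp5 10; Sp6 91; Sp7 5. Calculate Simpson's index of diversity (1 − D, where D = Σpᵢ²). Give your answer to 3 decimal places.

Total N = 12+14+11+1+10+91+5 = 144, so the proportions are 0.08333, 0.09722, 0.07639, 0.00694, 0.06944, 0.63194, 0.03472 (working shown to 5 dp, full precision carried).
D = 0.08333² + 0.09722² + 0.07639² + 0.00694² + 0.06944² + 0.63194² + 0.03472² = 0.00694 + 0.00945 + 0.00584 + 0.00005 + 0.00482 + 0.39935 + 0.00121 = 0.42766.
So 1 − D = 0.57234, i.e. 0.572 to 3 decimal places.

0.572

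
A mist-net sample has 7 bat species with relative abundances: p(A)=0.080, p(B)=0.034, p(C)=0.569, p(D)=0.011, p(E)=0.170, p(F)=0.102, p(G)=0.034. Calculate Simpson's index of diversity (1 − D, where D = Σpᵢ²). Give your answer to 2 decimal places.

0.63

D = 0.08² + 0.034² + 0.569² + 0.011² + 0.17² + 0.102² + 0.034² = 0.0064 + 0.0012 + 0.3238 + 0.0001 + 0.0289 + 0.0104 + 0.0012 = 0.3719 (working shown to 4 dp, full precision carried).
So 1 − D = 0.6281, i.e. 0.63 to 2 decimal places.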